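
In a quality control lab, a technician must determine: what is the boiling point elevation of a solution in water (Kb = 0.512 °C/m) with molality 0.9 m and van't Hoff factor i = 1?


ΔTb = Kb × m × i
= 0.512 × 0.9 × 1
= 0.4608 °C

0.4608 °C


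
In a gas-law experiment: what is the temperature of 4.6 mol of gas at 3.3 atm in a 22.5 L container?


PV = nRT  (R = 0.08206 L·atm/(mol·K))
T = PV/(nR) = 3.3×22.5/(4.6×0.08206)
= 74.25/0.377476
= 196.70 K

196.70 K


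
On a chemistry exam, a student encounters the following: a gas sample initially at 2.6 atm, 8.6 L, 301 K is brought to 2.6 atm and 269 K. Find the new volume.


P1V1/T1 = P2V2/T2
V2 = P1V1T2/(T1P2)
= 2.6×8.6×269/(301×2.6)
= 7.686 L

7.686 L


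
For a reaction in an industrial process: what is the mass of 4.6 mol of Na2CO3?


M(Na2CO3) = 105.99 g/mol
mass = n × M = 4.6 × 105.99 = 487.55 g

487.55 g


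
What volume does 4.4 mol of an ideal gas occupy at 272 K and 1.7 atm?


PV = nRT  (R = 0.08206 L·atm/(mol·K))
V = nRT/P = 4.4×0.08206×272/1.7
= 57.77 L

57.77 L


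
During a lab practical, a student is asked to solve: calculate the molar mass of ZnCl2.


M(ZnCl2) = 1×65.38 + 2×35.45
= 65.38 + 70.9
= 136.28 g/mol

136.28 g/mol


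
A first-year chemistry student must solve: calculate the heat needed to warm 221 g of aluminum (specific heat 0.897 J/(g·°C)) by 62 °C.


q = mcΔT = 221 × 0.897 × 62
= 12290.69 J

12290.69 J


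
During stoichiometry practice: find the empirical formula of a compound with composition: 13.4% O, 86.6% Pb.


Assume 100 g sample. Moles of each element:
  O: 13.4/16.0 = 0.838 mol
  Pb: 86.6/207.2 = 0.418 mol
Divide by smallest (0.418):
  O: 0.838/0.418 = 2.0
  Pb: 0.418/0.418 = 1.0
Empirical formula: PbO2

PbO2


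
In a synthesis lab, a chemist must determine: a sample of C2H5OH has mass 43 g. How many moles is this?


M(C2H5OH) = 46.07 g/mol
n = mass/M = 43/46.07 = 0.9334 mol

0.9334 mol


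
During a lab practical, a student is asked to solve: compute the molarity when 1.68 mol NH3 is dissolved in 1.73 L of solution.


M = n/V = 1.68/1.73 = 0.971 mol/L

0.971 M


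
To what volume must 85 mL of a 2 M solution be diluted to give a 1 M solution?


C1V1 = C2V2
2 × 85 = 1 × V2
V2 = 170/1 = 170.0 mL

170.0 mL


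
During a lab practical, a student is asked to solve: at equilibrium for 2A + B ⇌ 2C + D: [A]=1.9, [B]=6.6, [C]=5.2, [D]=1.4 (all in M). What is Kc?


Kc = [C]^2[D]/([A]^2[B])
= (5.2^2 × 1.4^1)/(1.9^2 × 6.6^1)
= 37.856/23.826
= 1.589

1.589


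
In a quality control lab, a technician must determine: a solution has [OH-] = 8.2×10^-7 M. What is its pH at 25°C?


pOH = -log10([OH-]) = -log10(8.2×10^-7)
= 7 - log10(8.2) = 6.09
pH = 14 - pOH = 14 - 6.09 = 7.91

7.91


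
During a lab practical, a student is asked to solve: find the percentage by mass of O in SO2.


M(SO2) = 1×32.07 + 2×16.0 = 64.07 g/mol
Mass of O = 2 × 16.0 = 32.00 g/mol
% O = 32.00/64.07 × 100 = 49.95%

49.95%


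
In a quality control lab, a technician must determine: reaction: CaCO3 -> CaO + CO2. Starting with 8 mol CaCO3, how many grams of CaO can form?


Mole ratio CaO:CaCO3 = 1:1
n(CaO) = 8 × 1/1 = 8.000 mol
mass = 8.000 × 56.08 = 448.64 g

448.64 g


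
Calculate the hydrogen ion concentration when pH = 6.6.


[H+] = 10^(-pH) = 10^(-6.6)
= 2.51×10^-7 M

2.51×10^-7 M


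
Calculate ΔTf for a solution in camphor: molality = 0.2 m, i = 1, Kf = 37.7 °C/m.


ΔTf = Kf × m × i
= 37.7 × 0.2 × 1
= 7.54 °C

7.54 °C


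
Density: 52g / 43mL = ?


ρ = mass/volume
= 52/43
= 1.209 g/mL

1.209 g/mL


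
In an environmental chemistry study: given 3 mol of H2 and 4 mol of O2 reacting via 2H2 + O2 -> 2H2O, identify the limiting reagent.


Mole ratio available / coefficient:
  H2: 3/2 = 1.500
  O2: 4/1 = 4.000
Smaller ratio is limiting.

H2


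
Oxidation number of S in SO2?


x + 2(-2) = 0, so x = +4
Oxidation number: +4

+4


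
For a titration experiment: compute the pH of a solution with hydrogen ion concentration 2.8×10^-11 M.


pH = -log10([H+]) = -log10(2.8×10^-11)
= 11 - log10(2.8)
= 11 - 0.45
= 10.55

10.55


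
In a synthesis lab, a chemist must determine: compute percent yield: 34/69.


% yield = actual/theoretical × 100
= 34/69 × 100
= 49.28%

49.28%


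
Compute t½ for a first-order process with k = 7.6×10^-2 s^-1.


t½ = ln2/k = 0.693147/(7.6×10^-2 s^-1)
= 9.120 s

9.120 s


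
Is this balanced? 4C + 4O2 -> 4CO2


Equation: 4C + 4O2 -> 4CO2
Check atoms: C: 4=4, O: 8=8
Balanced

Yes, balanced


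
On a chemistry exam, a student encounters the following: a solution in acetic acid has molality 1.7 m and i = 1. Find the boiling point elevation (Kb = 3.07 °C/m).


ΔTb = Kb × m × i
= 3.07 × 1.7 × 1
= 5.219 °C

5.219 °C


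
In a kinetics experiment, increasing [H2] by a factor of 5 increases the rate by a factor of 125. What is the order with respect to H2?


rate ∝ [H2]^n
5^n = 125 → n = 3
Order in H2: 3

3


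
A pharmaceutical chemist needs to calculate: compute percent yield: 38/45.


% yield = actual/theoretical × 100
= 38/45 × 100
= 84.44%

84.44%


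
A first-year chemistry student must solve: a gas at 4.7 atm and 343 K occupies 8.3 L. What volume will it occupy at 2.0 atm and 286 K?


P1V1/T1 = P2V2/T2
V2 = P1V1T2/(T1P2)
= 4.7×8.3×286/(343×2.0)
= 16.264 L

16.264 L


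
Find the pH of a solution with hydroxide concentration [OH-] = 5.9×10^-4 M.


pOH = -log10([OH-]) = -log10(5.9×10^-4)
= 4 - log10(5.9) = 3.23
pH = 14 - pOH = 14 - 3.23 = 10.77

10.77


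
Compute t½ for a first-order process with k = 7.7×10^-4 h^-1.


t½ = ln2/k = 0.693147/(7.7×10^-4 h^-1)
= 900.2 h

900.2 h


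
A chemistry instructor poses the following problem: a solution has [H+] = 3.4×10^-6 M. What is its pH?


pH = -log10([H+]) = -log10(3.4×10^-6)
= 6 - log10(3.4)
= 6 - 0.53
= 5.47

5.47


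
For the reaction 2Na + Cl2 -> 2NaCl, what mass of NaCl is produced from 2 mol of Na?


Mole ratio NaCl:Na = 2:2
n(NaCl) = 2 × 2/2 = 2.000 mol
mass = 2.000 × 58.44 = 116.88 g

116.88 g


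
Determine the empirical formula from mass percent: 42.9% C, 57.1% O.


Assume 100 g sample. Moles of each element:
  C: 42.9/12.01 = 3.572 mol
  O: 57.1/16.0 = 3.569 mol
Divide by smallest (3.569):
  C: 3.572/3.569 = 1.0
  O: 3.569/3.569 = 1.0
Empirical formula: CO

CO


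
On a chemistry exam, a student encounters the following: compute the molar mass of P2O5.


M(P2O5) = 2×30.97 + 5×16.0
= 61.94 + 80.0
= 141.94 g/mol

141.94 g/mol


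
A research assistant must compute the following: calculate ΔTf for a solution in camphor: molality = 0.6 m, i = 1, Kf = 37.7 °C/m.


ΔTf = Kf × m × i
= 37.7 × 0.6 × 1
= 22.62 °C

22.62 °C


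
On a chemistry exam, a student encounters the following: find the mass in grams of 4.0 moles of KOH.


M(KOH) = 56.11 g/mol
mass = n × M = 4.0 × 56.11 = 224.44 g

224.44 g


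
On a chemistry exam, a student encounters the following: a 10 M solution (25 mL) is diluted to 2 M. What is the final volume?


C1V1 = C2V2
10 × 25 = 2 × V2
V2 = 250/2 = 125.0 mL

125.0 mL


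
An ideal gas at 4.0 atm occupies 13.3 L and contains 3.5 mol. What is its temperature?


PV = nRT  (R = 0.08206 L·atm/(mol·K))
T = PV/(nR) = 4.0×13.3/(3.5×0.08206)
= 53.20/0.287210
= 185.23 K

185.23 K


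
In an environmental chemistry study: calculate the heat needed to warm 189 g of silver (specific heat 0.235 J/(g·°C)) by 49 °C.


q = mcΔT = 189 × 0.235 × 49
= 2176.34 J

2176.34 J


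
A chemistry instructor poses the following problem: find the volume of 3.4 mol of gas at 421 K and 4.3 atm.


PV = nRT  (R = 0.08206 L·atm/(mol·K))
V = nRT/P = 3.4×0.08206×421/4.3
= 27.316 L

27.316 L


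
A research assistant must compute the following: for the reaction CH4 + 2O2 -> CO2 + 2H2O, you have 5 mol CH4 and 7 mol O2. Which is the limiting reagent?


Mole ratio available / coefficient:
  CH4: 5/1 = 5.000
  O2: 7/2 = 3.500
Smaller ratio is limiting.

O2


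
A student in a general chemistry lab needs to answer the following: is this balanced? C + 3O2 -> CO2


Equation: C + 3O2 -> CO2
Check atoms: C: 1=1, O: 6≠2
Not balanced

No, not balanced


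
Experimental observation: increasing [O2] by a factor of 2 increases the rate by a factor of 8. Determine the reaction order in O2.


rate ∝ [O2]^n
2^n = 8 → n = 3
Order in O2: 3

3


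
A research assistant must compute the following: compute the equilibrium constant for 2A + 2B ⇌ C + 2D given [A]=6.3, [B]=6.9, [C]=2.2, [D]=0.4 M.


Kc = [C][D]^2/([A]^2[B]^2)
= (2.2^1 × 0.4^2)/(6.3^2 × 6.9^2)
= 0.352/1889.6409
= 1.863×10^-4

1.863×10^-4


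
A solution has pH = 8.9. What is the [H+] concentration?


[H+] = 10^(-pH) = 10^(-8.9)
= 1.26×10^-9 M

1.26×10^-9 M


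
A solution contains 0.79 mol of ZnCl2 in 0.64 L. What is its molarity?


M = n/V = 0.79/0.64 = 1.234 mol/L

1.234 M


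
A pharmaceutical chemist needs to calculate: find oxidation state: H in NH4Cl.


H is +1 with nonmetals
Oxidation number: +1

+1


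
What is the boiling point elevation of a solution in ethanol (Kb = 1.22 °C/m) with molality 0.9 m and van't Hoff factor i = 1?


ΔTb = Kb × m × i
= 1.22 × 0.9 × 1
= 1.098 °C

1.098 °C


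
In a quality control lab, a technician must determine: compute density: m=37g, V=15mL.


ρ = mass/volume
= 37/15
= 2.467 g/mL

2.467 g/mL


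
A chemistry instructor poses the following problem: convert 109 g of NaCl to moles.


M(NaCl) = 58.44 g/mol
n = mass/M = 109/58.44 = 1.8652 mol

1.8652 mol


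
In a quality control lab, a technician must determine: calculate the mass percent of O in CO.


M(CO) = 1×12.01 + 1×16.0 = 28.01 g/mol
Mass of O = 1 × 16.0 = 16.00 g/mol
% O = 16.00/28.01 × 100 = 57.12%

57.12%


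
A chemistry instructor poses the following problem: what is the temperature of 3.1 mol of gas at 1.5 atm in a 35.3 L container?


PV = nRT  (R = 0.08206 L·atm/(mol·K))
T = PV/(nR) = 1.5×35.3/(3.1×0.08206)
= 52.95/0.254386
= 208.15 K

208.15 K


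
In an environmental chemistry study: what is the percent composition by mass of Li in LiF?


M(LiF) = 1×6.94 + 1×19.0 = 25.94 g/mol
Mass of Li = 1 × 6.94 = 6.94 g/mol
% Li = 6.94/25.94 × 100 = 26.75%

26.75%


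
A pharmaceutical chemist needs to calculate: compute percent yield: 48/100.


% yield = actual/theoretical × 100
= 48/100 × 100
= 48.0%

48.0%


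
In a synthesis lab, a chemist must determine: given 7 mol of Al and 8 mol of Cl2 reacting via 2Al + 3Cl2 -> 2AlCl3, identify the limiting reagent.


Mole ratio available / coefficient:
  Al: 7/2 = 3.500
  Cl2: 8/3 = 2.667
Smaller ratio is limiting.

Cl2


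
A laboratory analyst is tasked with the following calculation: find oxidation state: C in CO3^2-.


x + 3(-2) = -2, so x = +4
Oxidation number: +4

+4


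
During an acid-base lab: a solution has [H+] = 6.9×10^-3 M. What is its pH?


pH = -log10([H+]) = -log10(6.9×10^-3)
= 3 - log10(6.9)
= 3 - 0.84
= 2.16

2.16


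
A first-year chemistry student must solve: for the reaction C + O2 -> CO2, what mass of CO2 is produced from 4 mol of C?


Mole ratio CO2:C = 1:1
n(CO2) = 4 × 1/1 = 4.000 mol
mass = 4.000 × 44.01 = 176.04 g

176.04 g


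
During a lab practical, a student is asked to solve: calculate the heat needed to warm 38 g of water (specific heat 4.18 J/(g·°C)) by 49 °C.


q = mcΔT = 38 × 4.18 × 49
= 7783.16 J

7783.16 J


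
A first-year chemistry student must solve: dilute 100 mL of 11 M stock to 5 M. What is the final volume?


C1V1 = C2V2
11 × 100 = 5 × V2
V2 = 1100/5 = 220.0 mL

220.0 mL


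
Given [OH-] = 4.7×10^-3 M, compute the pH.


pOH = -log10([OH-]) = -log10(4.7×10^-3)
= 3 - log10(4.7) = 2.33
pH = 14 - pOH = 14 - 2.33 = 11.67

11.67


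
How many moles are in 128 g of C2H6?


M(C2H6) = 30.07 g/mol
n = mass/M = 128/30.07 = 4.2567 mol

4.2567 mol


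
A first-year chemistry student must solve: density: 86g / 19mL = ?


ρ = mass/volume
= 86/19
= 4.526 g/mL

4.526 g/mL


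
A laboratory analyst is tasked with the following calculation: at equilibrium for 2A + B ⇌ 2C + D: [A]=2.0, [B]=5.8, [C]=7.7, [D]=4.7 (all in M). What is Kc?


Kc = [C]^2[D]/([A]^2[B])
= (7.7^2 × 4.7^1)/(2.0^2 × 5.8^1)
= 278.663/23.2
= 12.01

12.01


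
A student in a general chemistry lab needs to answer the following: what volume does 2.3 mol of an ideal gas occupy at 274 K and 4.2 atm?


PV = nRT  (R = 0.08206 L·atm/(mol·K))
V = nRT/P = 2.3×0.08206×274/4.2
= 12.313 L

12.313 L


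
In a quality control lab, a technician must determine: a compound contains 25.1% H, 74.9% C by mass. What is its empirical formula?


Assume 100 g sample. Moles of each element:
  H: 25.1/1.008 = 24.901 mol
  C: 74.9/12.01 = 6.236 mol
Divide by smallest (6.236):
  H: 24.901/6.236 = 3.99
  C: 6.236/6.236 = 1.0
Empirical formula: CH4

CH4


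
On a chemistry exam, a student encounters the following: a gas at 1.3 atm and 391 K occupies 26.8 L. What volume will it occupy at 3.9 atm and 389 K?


P1V1/T1 = P2V2/T2
V2 = P1V1T2/(T1P2)
= 1.3×26.8×389/(391×3.9)
= 8.888 L

8.888 L


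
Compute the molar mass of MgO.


M(MgO) = 1×24.31 + 1×16.0
= 24.31 + 16.0
= 40.31 g/mol

40.31 g/mol


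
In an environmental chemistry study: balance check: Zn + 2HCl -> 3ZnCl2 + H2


Equation: Zn + 2HCl -> 3ZnCl2 + H2
Check atoms: Cl: 2≠6, H: 2=2, Zn: 1≠3
Not balanced

No, not balanced


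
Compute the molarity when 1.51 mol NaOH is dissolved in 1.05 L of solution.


M = n/V = 1.51/1.05 = 1.438 mol/L

1.438 M


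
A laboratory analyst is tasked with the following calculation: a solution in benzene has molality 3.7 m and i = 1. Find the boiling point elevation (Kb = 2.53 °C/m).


ΔTb = Kb × m × i
= 2.53 × 3.7 × 1
= 9.361 °C

9.361 °C


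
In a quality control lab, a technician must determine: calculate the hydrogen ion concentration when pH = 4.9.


[H+] = 10^(-pH) = 10^(-4.9)
= 1.26×10^-5 M

1.26×10^-5 M


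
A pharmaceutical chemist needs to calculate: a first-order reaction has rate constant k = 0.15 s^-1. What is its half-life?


t½ = ln2/k = 0.693147/(0.15 s^-1)
= 4.621 s

4.621 s


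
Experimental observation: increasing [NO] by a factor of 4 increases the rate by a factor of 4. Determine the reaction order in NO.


rate ∝ [NO]^n
4^n = 4 → n = 1
Order in NO: 1

1


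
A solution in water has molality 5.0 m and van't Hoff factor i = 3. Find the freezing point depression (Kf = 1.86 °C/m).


ΔTf = Kf × m × i
= 1.86 × 5.0 × 3
= 27.9 °C

27.9 °C


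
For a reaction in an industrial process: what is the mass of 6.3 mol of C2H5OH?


M(C2H5OH) = 46.07 g/mol
mass = n × M = 6.3 × 46.07 = 290.24 g

290.24 g


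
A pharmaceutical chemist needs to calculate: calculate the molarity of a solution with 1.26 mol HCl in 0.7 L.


M = n/V = 1.26/0.7 = 1.800 mol/L

1.800 M


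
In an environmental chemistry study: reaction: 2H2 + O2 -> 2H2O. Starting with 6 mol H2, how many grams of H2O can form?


Mole ratio H2O:H2 = 2:2
n(H2O) = 6 × 2/2 = 6.000 mol
mass = 6.000 × 18.02 = 108.12 g

108.12 g


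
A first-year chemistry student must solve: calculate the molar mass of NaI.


M(NaI) = 1×22.99 + 1×126.9
= 22.99 + 126.9
= 149.89 g/mol

149.89 g/mol


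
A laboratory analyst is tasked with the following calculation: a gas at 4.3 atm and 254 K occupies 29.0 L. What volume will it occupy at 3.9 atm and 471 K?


P1V1/T1 = P2V2/T2
V2 = P1V1T2/(T1P2)
= 4.3×29.0×471/(254×3.9)
= 59.291 L

59.291 L


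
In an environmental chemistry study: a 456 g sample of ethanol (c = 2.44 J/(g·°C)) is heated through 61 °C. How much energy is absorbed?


q = mcΔT = 456 × 2.44 × 61
= 67871.04 J

67871.04 J


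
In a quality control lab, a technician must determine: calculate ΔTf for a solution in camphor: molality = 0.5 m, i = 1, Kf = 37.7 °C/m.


ΔTf = Kf × m × i
= 37.7 × 0.5 × 1
= 18.85 °C

18.85 °C


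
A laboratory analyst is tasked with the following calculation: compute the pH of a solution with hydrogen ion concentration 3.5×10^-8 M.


pH = -log10([H+]) = -log10(3.5×10^-8)
= 8 - log10(3.5)
= 8 - 0.54
= 7.46

7.46


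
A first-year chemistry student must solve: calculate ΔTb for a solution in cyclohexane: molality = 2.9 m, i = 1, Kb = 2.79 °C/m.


ΔTb = Kb × m × i
= 2.79 × 2.9 × 1
= 8.091 °C

8.091 °C


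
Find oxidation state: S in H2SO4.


2(+1) + x + 4(-2) = 0, so x = +6
Oxidation number: +6

+6


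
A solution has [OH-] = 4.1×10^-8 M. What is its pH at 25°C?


pOH = -log10([OH-]) = -log10(4.1×10^-8)
= 8 - log10(4.1) = 7.39
pH = 14 - pOH = 14 - 7.39 = 6.61

6.61


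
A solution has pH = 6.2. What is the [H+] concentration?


[H+] = 10^(-pH) = 10^(-6.2)
= 6.31×10^-7 M

6.31×10^-7 M


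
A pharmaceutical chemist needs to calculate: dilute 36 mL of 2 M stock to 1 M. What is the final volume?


C1V1 = C2V2
2 × 36 = 1 × V2
V2 = 72/1 = 72.0 mL

72.0 mL


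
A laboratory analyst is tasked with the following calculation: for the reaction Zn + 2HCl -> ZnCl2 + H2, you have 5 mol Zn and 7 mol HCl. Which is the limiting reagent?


Mole ratio available / coefficient:
  Zn: 5/1 = 5.000
  HCl: 7/2 = 3.500
Smaller ratio is limiting.

HCl


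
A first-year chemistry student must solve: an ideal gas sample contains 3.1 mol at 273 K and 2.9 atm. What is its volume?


PV = nRT  (R = 0.08206 L·atm/(mol·K))
V = nRT/P = 3.1×0.08206×273/2.9
= 23.947 L

23.947 L


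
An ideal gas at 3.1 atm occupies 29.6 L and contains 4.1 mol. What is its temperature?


PV = nRT  (R = 0.08206 L·atm/(mol·K))
T = PV/(nR) = 3.1×29.6/(4.1×0.08206)
= 91.76/0.336446
= 272.73 K

272.73 K


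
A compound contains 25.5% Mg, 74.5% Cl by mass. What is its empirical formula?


Assume 100 g sample. Moles of each element:
  Mg: 25.5/24.31 = 1.049 mol
  Cl: 74.5/35.45 = 2.102 mol
Divide by smallest (1.049):
  Mg: 1.049/1.049 = 1.0
  Cl: 2.102/1.049 = 2.0
Empirical formula: MgCl2

MgCl2


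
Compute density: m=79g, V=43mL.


ρ = mass/volume
= 79/43
= 1.837 g/mL

1.837 g/mL


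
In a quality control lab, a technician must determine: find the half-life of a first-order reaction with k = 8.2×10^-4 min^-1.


t½ = ln2/k = 0.693147/(8.2×10^-4 min^-1)
= 845.3 min

845.3 min


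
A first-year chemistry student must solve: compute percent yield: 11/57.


% yield = actual/theoretical × 100
= 11/57 × 100
= 19.3%

19.3%


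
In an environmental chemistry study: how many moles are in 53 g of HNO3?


M(HNO3) = 63.02 g/mol
n = mass/M = 53/63.02 = 0.841 mol

0.841 mol


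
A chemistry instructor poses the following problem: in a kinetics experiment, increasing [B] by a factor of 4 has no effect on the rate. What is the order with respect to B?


rate ∝ [B]^n
rate ∝ [B]^0
Order in B: 0

0


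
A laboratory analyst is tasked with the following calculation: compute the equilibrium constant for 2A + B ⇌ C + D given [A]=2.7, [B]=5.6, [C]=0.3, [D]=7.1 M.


Kc = [C][D]/([A]^2[B])
= (0.3^1 × 7.1^1)/(2.7^2 × 5.6^1)
= 2.13/40.824
= 0.05218

0.05218


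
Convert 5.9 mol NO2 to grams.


M(NO2) = 46.01 g/mol
mass = n × M = 5.9 × 46.01 = 271.46 g

271.46 g


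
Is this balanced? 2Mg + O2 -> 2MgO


Equation: 2Mg + O2 -> 2MgO
Check atoms: Mg: 2=2, O: 2=2
Balanced

Yes, balanced


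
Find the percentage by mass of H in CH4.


M(CH4) = 1×12.01 + 4×1.008 = 16.042 g/mol
Mass of H = 4 × 1.008 = 4.032 g/mol
% H = 4.032/16.042 × 100 = 25.13%

25.13%


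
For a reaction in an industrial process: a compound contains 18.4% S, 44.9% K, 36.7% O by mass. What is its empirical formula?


Assume 100 g sample. Moles of each element:
  S: 18.4/32.07 = 0.574 mol
  K: 44.9/39.1 = 1.148 mol
  O: 36.7/16.0 = 2.294 mol
Divide by smallest (0.574):
  S: 0.574/0.574 = 1.0
  K: 1.148/0.574 = 2.0
  O: 2.294/0.574 = 4.0
Empirical formula: K2SO4

K2SO4


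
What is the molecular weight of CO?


M(CO) = 1×12.01 + 1×16.0
= 12.01 + 16.0
= 28.01 g/mol

28.01 g/mol


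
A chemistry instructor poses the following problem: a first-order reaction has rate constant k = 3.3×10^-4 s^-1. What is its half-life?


t½ = ln2/k = 0.693147/(3.3×10^-4 s^-1)
= 2100 s

2100 s


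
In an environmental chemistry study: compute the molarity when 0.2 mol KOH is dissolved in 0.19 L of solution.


M = n/V = 0.2/0.19 = 1.053 mol/L

1.053 M


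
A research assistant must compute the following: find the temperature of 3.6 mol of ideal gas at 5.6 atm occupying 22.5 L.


PV = nRT  (R = 0.08206 L·atm/(mol·K))
T = PV/(nR) = 5.6×22.5/(3.6×0.08206)
= 126.00/0.295416
= 426.52 K

426.52 K


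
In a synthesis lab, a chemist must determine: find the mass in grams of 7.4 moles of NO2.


M(NO2) = 46.01 g/mol
mass = n × M = 7.4 × 46.01 = 340.47 g

340.47 g


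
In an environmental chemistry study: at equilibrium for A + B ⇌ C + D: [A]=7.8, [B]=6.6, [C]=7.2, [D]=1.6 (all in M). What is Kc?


Kc = [C][D]/([A][B])
= (7.2^1 × 1.6^1)/(7.8^1 × 6.6^1)
= 11.52/51.48
= 0.2238

0.2238


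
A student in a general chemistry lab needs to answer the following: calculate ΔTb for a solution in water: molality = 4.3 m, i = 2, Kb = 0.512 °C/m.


ΔTb = Kb × m × i
= 0.512 × 4.3 × 2
= 4.4032 °C

4.4032 °C


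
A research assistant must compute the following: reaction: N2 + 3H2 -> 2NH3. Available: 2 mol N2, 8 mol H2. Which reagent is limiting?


Mole ratio available / coefficient:
  N2: 2/1 = 2.000
  H2: 8/3 = 2.667
Smaller ratio is limiting.

N2


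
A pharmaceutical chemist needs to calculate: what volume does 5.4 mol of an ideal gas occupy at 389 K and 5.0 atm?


PV = nRT  (R = 0.08206 L·atm/(mol·K))
V = nRT/P = 5.4×0.08206×389/5.0
= 34.475 L

34.475 L


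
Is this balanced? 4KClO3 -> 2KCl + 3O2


Equation: 4KClO3 -> 2KCl + 3O2
Check atoms: Cl: 4≠2, K: 4≠2, O: 12≠6
Not balanced

No, not balanced


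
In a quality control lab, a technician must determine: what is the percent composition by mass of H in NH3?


M(NH3) = 1×14.01 + 3×1.008 = 17.034 g/mol
Mass of H = 3 × 1.008 = 3.024 g/mol
% H = 3.024/17.034 × 100 = 17.75%

17.75%


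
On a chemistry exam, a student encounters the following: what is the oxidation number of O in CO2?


O is usually -2
Oxidation number: -2

-2


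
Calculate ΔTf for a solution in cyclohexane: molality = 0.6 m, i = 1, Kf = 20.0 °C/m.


ΔTf = Kf × m × i
= 20.0 × 0.6 × 1
= 12.0 °C

12.0 °C


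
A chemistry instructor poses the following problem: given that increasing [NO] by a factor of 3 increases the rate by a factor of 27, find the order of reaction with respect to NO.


rate ∝ [NO]^n
3^n = 27 → n = 3
Order in NO: 3

3


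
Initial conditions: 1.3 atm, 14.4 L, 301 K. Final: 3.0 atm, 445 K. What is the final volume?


P1V1/T1 = P2V2/T2
V2 = P1V1T2/(T1P2)
= 1.3×14.4×445/(301×3.0)
= 9.225 L

9.225 L


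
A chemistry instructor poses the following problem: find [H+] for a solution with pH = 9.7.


[H+] = 10^(-pH) = 10^(-9.7)
= 2.0×10^-10 M

2.0×10^-10 M


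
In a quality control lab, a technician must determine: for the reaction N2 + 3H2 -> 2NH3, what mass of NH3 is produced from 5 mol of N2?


Mole ratio NH3:N2 = 2:1
n(NH3) = 5 × 2/1 = 10.000 mol
mass = 10.000 × 17.03 = 170.3 g

170.3 g


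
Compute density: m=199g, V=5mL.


ρ = mass/volume
= 199/5
= 39.8 g/mL

39.8 g/mL


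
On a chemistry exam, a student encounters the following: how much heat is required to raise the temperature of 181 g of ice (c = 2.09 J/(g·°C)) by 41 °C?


q = mcΔT = 181 × 2.09 × 41
= 15509.89 J

15509.89 J


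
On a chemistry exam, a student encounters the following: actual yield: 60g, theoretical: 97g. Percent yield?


% yield = actual/theoretical × 100
= 60/97 × 100
= 61.86%

61.86%


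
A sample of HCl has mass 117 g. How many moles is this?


M(HCl) = 36.46 g/mol
n = mass/M = 117/36.46 = 3.209 mol

3.209 mol


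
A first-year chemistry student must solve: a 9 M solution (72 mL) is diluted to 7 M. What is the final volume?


C1V1 = C2V2
9 × 72 = 7 × V2
V2 = 648/7 = 92.57 mL

92.57 mL


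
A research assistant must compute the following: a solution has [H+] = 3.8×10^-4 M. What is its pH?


pH = -log10([H+]) = -log10(3.8×10^-4)
= 4 - log10(3.8)
= 4 - 0.58
= 3.42

3.42


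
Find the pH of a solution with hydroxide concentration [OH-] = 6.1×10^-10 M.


pOH = -log10([OH-]) = -log10(6.1×10^-10)
= 10 - log10(6.1) = 9.21
pH = 14 - pOH = 14 - 9.21 = 4.79

4.79


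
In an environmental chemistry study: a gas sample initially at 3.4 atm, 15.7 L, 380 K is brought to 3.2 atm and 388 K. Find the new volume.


P1V1/T1 = P2V2/T2
V2 = P1V1T2/(T1P2)
= 3.4×15.7×388/(380×3.2)
= 17.032 L

17.032 L


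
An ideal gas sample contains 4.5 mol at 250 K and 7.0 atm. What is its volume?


PV = nRT  (R = 0.08206 L·atm/(mol·K))
V = nRT/P = 4.5×0.08206×250/7.0
= 13.188 L

13.188 L


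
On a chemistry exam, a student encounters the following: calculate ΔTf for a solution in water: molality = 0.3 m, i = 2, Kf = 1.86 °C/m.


ΔTf = Kf × m × i
= 1.86 × 0.3 × 2
= 1.116 °C

1.116 °C


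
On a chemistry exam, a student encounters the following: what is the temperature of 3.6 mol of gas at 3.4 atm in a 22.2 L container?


PV = nRT  (R = 0.08206 L·atm/(mol·K))
T = PV/(nR) = 3.4×22.2/(3.6×0.08206)
= 75.48/0.295416
= 255.50 K

255.50 K


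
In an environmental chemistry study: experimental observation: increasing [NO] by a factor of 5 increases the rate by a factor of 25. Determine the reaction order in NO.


rate ∝ [NO]^n
5^n = 25 → n = 2
Order in NO: 2

2


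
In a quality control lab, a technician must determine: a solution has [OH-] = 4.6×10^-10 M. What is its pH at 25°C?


pOH = -log10([OH-]) = -log10(4.6×10^-10)
= 10 - log10(4.6) = 9.34
pH = 14 - pOH = 14 - 9.34 = 4.66

4.66


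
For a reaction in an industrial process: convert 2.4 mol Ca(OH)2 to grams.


M(Ca(OH)2) = 74.1 g/mol
mass = n × M = 2.4 × 74.1 = 177.84 g

177.84 g


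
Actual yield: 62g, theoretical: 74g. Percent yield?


% yield = actual/theoretical × 100
= 62/74 × 100
= 83.78%

83.78%


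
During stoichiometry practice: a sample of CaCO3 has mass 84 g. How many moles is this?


M(CaCO3) = 100.09 g/mol
n = mass/M = 84/100.09 = 0.8392 mol

0.8392 mol


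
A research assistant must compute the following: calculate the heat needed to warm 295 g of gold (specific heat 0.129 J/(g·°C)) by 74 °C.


q = mcΔT = 295 × 0.129 × 74
= 2816.07 J

2816.07 J


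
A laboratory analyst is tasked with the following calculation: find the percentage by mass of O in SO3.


M(SO3) = 1×32.07 + 3×16.0 = 80.07 g/mol
Mass of O = 3 × 16.0 = 48.00 g/mol
% O = 48.00/80.07 × 100 = 59.95%

59.95%


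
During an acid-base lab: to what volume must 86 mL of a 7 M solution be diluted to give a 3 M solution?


C1V1 = C2V2
7 × 86 = 3 × V2
V2 = 602/3 = 200.67 mL

200.67 mL


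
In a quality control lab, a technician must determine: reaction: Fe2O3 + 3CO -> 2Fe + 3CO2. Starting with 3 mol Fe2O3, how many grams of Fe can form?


Mole ratio Fe:Fe2O3 = 2:1
n(Fe) = 3 × 2/1 = 6.000 mol
mass = 6.000 × 55.85 = 335.1 g

335.1 g


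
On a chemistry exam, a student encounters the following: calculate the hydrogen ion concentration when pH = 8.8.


[H+] = 10^(-pH) = 10^(-8.8)
= 1.58×10^-9 M

1.58×10^-9 M


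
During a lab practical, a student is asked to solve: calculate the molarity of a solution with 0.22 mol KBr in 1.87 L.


M = n/V = 0.22/1.87 = 0.118 mol/L

0.118 M


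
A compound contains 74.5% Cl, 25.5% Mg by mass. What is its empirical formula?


Assume 100 g sample. Moles of each element:
  Cl: 74.5/35.45 = 2.102 mol
  Mg: 25.5/24.31 = 1.049 mol
Divide by smallest (1.049):
  Cl: 2.102/1.049 = 2.0
  Mg: 1.049/1.049 = 1.0
Empirical formula: MgCl2

MgCl2


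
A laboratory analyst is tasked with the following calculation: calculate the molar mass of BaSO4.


M(BaSO4) = 1×137.33 + 1×32.07 + 4×16.0
= 137.33 + 32.07 + 64.0
= 233.4 g/mol

233.4 g/mol


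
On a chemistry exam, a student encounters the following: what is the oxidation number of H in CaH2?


H with a metal (hydride): -1
Oxidation number: -1

-1


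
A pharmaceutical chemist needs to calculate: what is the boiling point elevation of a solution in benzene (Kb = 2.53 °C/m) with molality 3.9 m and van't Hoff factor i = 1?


ΔTb = Kb × m × i
= 2.53 × 3.9 × 1
= 9.867 °C

9.867 °C


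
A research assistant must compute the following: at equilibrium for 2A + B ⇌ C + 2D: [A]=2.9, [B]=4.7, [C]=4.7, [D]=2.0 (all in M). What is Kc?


Kc = [C][D]^2/([A]^2[B])
= (4.7^1 × 2.0^2)/(2.9^2 × 4.7^1)
= 18.8/39.527
= 0.4756

0.4756


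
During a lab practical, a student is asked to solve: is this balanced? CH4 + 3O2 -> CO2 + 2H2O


Equation: CH4 + 3O2 -> CO2 + 2H2O
Check atoms: C: 1=1, H: 4=4, O: 6≠4
Not balanced

No, not balanced


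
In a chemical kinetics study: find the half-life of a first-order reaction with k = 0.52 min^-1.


t½ = ln2/k = 0.693147/(0.52 min^-1)
= 1.333 min

1.333 min


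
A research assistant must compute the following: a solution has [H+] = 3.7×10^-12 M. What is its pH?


pH = -log10([H+]) = -log10(3.7×10^-12)
= 12 - log10(3.7)
= 12 - 0.57
= 11.43

11.43


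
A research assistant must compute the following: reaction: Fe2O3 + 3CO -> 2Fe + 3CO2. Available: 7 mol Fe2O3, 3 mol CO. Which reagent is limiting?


Mole ratio available / coefficient:
  Fe2O3: 7/1 = 7.000
  CO: 3/3 = 1.000
Smaller ratio is limiting.

CO


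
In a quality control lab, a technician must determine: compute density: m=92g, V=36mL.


ρ = mass/volume
= 92/36
= 2.556 g/mL

2.556 g/mL


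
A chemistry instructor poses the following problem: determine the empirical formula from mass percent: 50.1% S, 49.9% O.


Assume 100 g sample. Moles of each element:
  S: 50.1/32.07 = 1.562 mol
  O: 49.9/16.0 = 3.119 mol
Divide by smallest (1.562):
  S: 1.562/1.562 = 1.0
  O: 3.119/1.562 = 2.0
Empirical formula: SO2

SO2


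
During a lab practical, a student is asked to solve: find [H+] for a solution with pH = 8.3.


[H+] = 10^(-pH) = 10^(-8.3)
= 5.01×10^-9 M

5.01×10^-9 M


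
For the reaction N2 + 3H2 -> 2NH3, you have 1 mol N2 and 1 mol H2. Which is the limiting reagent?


Mole ratio available / coefficient:
  N2: 1/1 = 1.000
  H2: 1/3 = 0.333
Smaller ratio is limiting.

H2


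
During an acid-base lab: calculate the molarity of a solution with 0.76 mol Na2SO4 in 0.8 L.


M = n/V = 0.76/0.8 = 0.950 mol/L

0.950 M


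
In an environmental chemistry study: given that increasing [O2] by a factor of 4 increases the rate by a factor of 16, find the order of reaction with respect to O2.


rate ∝ [O2]^n
4^n = 16 → n = 2
Order in O2: 2

2


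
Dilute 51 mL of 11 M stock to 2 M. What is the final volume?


C1V1 = C2V2
11 × 51 = 2 × V2
V2 = 561/2 = 280.5 mL

280.5 mL


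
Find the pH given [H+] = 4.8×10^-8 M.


pH = -log10([H+]) = -log10(4.8×10^-8)
= 8 - log10(4.8)
= 8 - 0.68
= 7.32

7.32


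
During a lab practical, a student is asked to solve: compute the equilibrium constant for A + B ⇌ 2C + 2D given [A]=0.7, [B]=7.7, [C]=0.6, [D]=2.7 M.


Kc = [C]^2[D]^2/([A][B])
= (0.6^2 × 2.7^2)/(0.7^1 × 7.7^1)
= 2.6244/5.39
= 0.4869

0.4869


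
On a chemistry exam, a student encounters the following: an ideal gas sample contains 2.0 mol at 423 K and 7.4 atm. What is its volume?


PV = nRT  (R = 0.08206 L·atm/(mol·K))
V = nRT/P = 2.0×0.08206×423/7.4
= 9.381 L

9.381 L


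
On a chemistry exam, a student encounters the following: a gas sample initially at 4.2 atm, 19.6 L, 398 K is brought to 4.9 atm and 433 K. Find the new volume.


P1V1/T1 = P2V2/T2
V2 = P1V1T2/(T1P2)
= 4.2×19.6×433/(398×4.9)
= 18.277 L

18.277 L


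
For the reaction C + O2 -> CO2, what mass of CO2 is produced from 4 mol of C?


Mole ratio CO2:C = 1:1
n(CO2) = 4 × 1/1 = 4.000 mol
mass = 4.000 × 44.01 = 176.04 g

176.04 g


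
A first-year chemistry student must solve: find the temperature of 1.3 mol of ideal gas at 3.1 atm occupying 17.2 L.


PV = nRT  (R = 0.08206 L·atm/(mol·K))
T = PV/(nR) = 3.1×17.2/(1.3×0.08206)
= 53.32/0.106678
= 499.82 K

499.82 K


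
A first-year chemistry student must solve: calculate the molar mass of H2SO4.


M(H2SO4) = 2×1.008 + 1×32.07 + 4×16.0
= 2.02 + 32.07 + 64.0
= 98.09 g/mol

98.09 g/mol


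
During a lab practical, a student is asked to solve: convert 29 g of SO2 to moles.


M(SO2) = 64.07 g/mol
n = mass/M = 29/64.07 = 0.4526 mol

0.4526 mol


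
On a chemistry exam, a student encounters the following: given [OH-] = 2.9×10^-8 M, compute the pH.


pOH = -log10([OH-]) = -log10(2.9×10^-8)
= 8 - log10(2.9) = 7.54
pH = 14 - pOH = 14 - 7.54 = 6.46

6.46


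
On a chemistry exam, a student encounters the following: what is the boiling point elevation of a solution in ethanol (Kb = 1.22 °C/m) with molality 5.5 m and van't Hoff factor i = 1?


ΔTb = Kb × m × i
= 1.22 × 5.5 × 1
= 6.71 °C

6.71 °C


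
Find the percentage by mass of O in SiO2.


M(SiO2) = 1×28.09 + 2×16.0 = 60.09 g/mol
Mass of O = 2 × 16.0 = 32.00 g/mol
% O = 32.00/60.09 × 100 = 53.25%

53.25%


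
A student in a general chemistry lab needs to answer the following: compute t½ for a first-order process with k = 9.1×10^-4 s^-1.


t½ = ln2/k = 0.693147/(9.1×10^-4 s^-1)
= 761.7 s

761.7 s


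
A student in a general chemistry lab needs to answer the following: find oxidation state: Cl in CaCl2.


halide: -1
Oxidation number: -1

-1


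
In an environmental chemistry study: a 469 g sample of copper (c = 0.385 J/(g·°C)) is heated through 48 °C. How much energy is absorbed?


q = mcΔT = 469 × 0.385 × 48
= 8667.12 J

8667.12 J


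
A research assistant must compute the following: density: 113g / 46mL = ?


ρ = mass/volume
= 113/46
= 2.457 g/mL

2.457 g/mL


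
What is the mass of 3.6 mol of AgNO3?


M(AgNO3) = 169.88 g/mol
mass = n × M = 3.6 × 169.88 = 611.57 g

611.57 g


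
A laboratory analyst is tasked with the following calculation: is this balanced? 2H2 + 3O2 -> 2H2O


Equation: 2H2 + 3O2 -> 2H2O
Check atoms: H: 4=4, O: 6≠2
Not balanced

No, not balanced


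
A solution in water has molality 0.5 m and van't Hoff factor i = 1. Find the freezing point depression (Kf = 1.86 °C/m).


ΔTf = Kf × m × i
= 1.86 × 0.5 × 1
= 0.93 °C

0.93 °C


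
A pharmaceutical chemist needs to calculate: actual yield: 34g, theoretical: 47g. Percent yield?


% yield = actual/theoretical × 100
= 34/47 × 100
= 72.34%

72.34%


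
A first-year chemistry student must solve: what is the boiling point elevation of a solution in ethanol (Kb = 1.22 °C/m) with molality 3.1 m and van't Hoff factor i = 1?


ΔTb = Kb × m × i
= 1.22 × 3.1 × 1
= 3.782 °C

3.782 °C


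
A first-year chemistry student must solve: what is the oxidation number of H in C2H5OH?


H is +1 with nonmetals
Oxidation number: +1

+1


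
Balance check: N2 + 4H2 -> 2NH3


Equation: N2 + 4H2 -> 2NH3
Check atoms: H: 8≠6, N: 2=2
Not balanced

No, not balanced


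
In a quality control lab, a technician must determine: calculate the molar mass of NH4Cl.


M(NH4Cl) = 1×14.01 + 4×1.008 + 1×35.45
= 14.01 + 4.03 + 35.45
= 53.49 g/mol

53.49 g/mol


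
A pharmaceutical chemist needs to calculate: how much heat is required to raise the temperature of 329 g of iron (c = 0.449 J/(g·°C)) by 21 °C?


q = mcΔT = 329 × 0.449 × 21
= 3102.14 J

3102.14 J


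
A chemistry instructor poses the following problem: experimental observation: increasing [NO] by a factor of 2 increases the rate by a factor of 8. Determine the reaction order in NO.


rate ∝ [NO]^n
2^n = 8 → n = 3
Order in NO: 3

3


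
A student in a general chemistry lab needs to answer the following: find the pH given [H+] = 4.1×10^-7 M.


pH = -log10([H+]) = -log10(4.1×10^-7)
= 7 - log10(4.1)
= 7 - 0.61
= 6.39

6.39


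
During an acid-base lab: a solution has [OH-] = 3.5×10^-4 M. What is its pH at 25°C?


pOH = -log10([OH-]) = -log10(3.5×10^-4)
= 4 - log10(3.5) = 3.46
pH = 14 - pOH = 14 - 3.46 = 10.54

10.54


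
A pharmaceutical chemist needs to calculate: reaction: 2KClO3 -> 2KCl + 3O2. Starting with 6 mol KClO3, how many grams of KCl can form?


Mole ratio KCl:KClO3 = 2:2
n(KCl) = 6 × 2/2 = 6.000 mol
mass = 6.000 × 74.55 = 447.3 g

447.3 g


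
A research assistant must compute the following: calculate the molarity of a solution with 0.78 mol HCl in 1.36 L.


M = n/V = 0.78/1.36 = 0.574 mol/L

0.574 M


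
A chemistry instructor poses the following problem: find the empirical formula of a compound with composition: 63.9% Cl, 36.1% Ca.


Assume 100 g sample. Moles of each element:
  Cl: 63.9/35.45 = 1.803 mol
  Ca: 36.1/40.08 = 0.901 mol
Divide by smallest (0.901):
  Cl: 1.803/0.901 = 2.0
  Ca: 0.901/0.901 = 1.0
Empirical formula: CaCl2

CaCl2


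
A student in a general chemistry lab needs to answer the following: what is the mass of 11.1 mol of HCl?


M(HCl) = 36.46 g/mol
mass = n × M = 11.1 × 36.46 = 404.71 g

404.71 g


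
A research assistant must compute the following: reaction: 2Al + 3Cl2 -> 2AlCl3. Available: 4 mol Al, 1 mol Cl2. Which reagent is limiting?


Mole ratio available / coefficient:
  Al: 4/2 = 2.000
  Cl2: 1/3 = 0.333
Smaller ratio is limiting.

Cl2


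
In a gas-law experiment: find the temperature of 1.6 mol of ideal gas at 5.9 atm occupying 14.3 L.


PV = nRT  (R = 0.08206 L·atm/(mol·K))
T = PV/(nR) = 5.9×14.3/(1.6×0.08206)
= 84.37/0.131296
= 642.59 K

642.59 K


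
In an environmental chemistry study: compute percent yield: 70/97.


% yield = actual/theoretical × 100
= 70/97 × 100
= 72.16%

72.16%


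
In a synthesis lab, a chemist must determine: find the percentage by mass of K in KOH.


M(KOH) = 1×39.1 + 1×16.0 + 1×1.008 = 56.108 g/mol
Mass of K = 1 × 39.1 = 39.10 g/mol
% K = 39.10/56.108 × 100 = 69.69%

69.69%


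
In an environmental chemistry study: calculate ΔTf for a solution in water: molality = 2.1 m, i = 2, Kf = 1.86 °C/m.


ΔTf = Kf × m × i
= 1.86 × 2.1 × 2
= 7.812 °C

7.812 °C


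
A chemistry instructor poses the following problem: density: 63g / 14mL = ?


ρ = mass/volume
= 63/14
= 4.5 g/mL

4.5 g/mL


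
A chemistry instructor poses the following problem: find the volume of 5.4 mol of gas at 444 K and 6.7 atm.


PV = nRT  (R = 0.08206 L·atm/(mol·K))
V = nRT/P = 5.4×0.08206×444/6.7
= 29.365 L

29.365 L


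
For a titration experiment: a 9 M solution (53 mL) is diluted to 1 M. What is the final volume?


C1V1 = C2V2
9 × 53 = 1 × V2
V2 = 477/1 = 477.0 mL

477.0 mL


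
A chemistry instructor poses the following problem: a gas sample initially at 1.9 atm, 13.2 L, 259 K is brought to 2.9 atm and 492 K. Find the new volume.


P1V1/T1 = P2V2/T2
V2 = P1V1T2/(T1P2)
= 1.9×13.2×492/(259×2.9)
= 16.428 L

16.428 L


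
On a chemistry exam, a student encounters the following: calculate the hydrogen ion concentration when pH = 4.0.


[H+] = 10^(-pH) = 10^(-4.0)
= 1.0×10^-4 M

1.0×10^-4 M
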